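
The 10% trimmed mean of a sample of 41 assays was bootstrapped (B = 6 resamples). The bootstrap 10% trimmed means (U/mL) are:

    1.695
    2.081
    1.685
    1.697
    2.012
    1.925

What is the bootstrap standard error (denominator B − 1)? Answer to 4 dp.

Bootstrap SE is the standard deviation of the 6 replicate 10% trimmed means.
Mean of replicates: (1.695 + 2.081 + 1.685 + 1.697 + 2.012 + 1.925) / 6 = 11.09500 / 6 = 1.84917
Sum of squared deviations: (−0.15417)² + (+0.23183)² + (−0.16417)² + (−0.15217)² + (+0.16283)² + (+0.07583)² = 0.15988
Variance = 0.15988 / 5 = 0.03198
SE* = √0.03198

SE* = 0.1788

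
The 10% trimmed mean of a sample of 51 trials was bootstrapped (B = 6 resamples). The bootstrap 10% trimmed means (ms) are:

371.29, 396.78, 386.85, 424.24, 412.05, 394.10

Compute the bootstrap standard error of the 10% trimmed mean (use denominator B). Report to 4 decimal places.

SE* = 17.0254

Bootstrap SE is the standard deviation of the 6 replicate 10% trimmed means.
Mean of replicates: (371.29 + 396.78 + 386.85 + 424.24 + 412.05 + 394.10) / 6 = 2385.31000 / 6 = 397.55167
Sum of squared deviations: (−26.26167)² + (−0.77167)² + (−10.70167)² + (+26.68833)² + (+14.49833)² + (−3.45167)² = 1739.17908
Variance = 1739.17908 / 6 = 289.86318
SE* = √289.86318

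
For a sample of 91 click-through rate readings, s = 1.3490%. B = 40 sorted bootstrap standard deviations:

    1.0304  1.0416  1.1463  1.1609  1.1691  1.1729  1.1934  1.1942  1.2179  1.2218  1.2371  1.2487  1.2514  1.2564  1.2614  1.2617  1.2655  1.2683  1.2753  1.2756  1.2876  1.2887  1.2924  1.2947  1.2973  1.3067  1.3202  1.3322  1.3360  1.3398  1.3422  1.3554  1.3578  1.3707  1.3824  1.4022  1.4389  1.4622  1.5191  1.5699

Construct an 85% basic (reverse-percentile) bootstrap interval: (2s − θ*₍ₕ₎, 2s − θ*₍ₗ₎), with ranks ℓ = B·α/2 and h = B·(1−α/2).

(1.2591, 1.5517)

Percentile endpoints at ranks 3 and 37: θ*₍3₎ = 1.1463, θ*₍37₎ = 1.4389.
Basic interval reflects these around s:
  lower = 2 × 1.3490 − 1.4389 = 1.2591
  upper = 2 × 1.3490 − 1.1463 = 1.5517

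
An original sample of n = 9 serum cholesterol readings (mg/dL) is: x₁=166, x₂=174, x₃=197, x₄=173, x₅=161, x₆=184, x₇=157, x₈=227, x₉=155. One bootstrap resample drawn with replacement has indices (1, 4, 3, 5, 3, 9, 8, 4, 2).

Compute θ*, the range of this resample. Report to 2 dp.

θ* = 72.00

Resample values: 166, 173, 197, 161, 197, 155, 227, 173, 174.
Range = 227 − 155 = 72.00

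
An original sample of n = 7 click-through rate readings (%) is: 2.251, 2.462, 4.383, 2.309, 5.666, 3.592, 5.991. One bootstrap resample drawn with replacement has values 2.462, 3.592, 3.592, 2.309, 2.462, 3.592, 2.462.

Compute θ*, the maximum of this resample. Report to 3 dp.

θ* = 3.592

Maximum = 3.592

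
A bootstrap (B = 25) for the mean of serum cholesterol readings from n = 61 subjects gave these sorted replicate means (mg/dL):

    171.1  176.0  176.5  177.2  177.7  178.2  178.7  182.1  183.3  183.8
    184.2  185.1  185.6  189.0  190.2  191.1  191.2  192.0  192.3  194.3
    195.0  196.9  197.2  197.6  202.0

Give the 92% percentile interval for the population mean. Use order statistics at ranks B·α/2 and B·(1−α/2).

(171.1, 197.6)

α = 0.08; lower rank = 25 × 0.040 = 1; upper rank = 25 × 0.960 = 24.
The 1st smallest replicate is 171.1; the 24th is 197.6.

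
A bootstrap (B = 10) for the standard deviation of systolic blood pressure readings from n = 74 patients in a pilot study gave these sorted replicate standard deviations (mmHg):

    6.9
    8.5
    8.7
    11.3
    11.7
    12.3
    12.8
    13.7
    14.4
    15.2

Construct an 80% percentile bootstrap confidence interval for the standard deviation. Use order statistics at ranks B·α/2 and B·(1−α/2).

(6.9, 14.4)

α = 0.20; lower rank = 10 × 0.100 = 1; upper rank = 10 × 0.900 = 9.
The 1st smallest replicate is 6.9; the 9th is 14.4.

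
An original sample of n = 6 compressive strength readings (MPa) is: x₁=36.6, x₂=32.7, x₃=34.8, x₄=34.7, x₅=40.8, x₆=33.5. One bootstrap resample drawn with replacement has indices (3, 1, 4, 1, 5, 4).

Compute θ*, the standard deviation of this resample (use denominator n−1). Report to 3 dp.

Resample values: 34.8, 36.6, 34.7, 36.6, 40.8, 34.7.
Mean = 36.3667; sum of squared deviations = 27.7733
s² = 27.7733 / 5 = 5.5547
s = √5.5547 = 2.357

θ* = 2.357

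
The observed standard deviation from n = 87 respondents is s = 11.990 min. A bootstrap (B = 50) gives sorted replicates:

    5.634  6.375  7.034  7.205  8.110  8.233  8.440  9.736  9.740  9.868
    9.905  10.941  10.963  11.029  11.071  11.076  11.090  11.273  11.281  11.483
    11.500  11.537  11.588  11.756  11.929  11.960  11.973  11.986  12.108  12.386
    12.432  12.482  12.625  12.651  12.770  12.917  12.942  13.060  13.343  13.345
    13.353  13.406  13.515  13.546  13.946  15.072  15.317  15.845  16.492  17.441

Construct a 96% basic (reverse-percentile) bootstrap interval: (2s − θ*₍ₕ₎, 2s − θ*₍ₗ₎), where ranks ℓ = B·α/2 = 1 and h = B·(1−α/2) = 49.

Percentile endpoints at ranks 1 and 49: θ*₍1₎ = 5.634, θ*₍49₎ = 16.492.
Basic interval reflects these around s:
  lower = 2 × 11.990 − 16.492 = 7.488
  upper = 2 × 11.990 − 5.634 = 18.346

(7.488, 18.346)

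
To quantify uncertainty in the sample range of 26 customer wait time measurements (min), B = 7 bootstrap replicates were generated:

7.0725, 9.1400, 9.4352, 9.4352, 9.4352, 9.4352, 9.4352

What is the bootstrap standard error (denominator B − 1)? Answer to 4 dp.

SE* = 0.8813

Bootstrap SE is the standard deviation of the 7 replicate ranges.
Mean of replicates: (7.0725 + 9.1400 + 9.4352 + 9.4352 + 9.4352 + 9.4352 + 9.4352) / 7 = 63.38850 / 7 = 9.05550
Sum of squared deviations: (−1.98300)² + (+0.08450)² + (+0.37970)² + (+0.37970)² + (+0.37970)² + (+0.37970)² + (+0.37970)² = 4.66029
Variance = 4.66029 / 6 = 0.77671
SE* = √0.77671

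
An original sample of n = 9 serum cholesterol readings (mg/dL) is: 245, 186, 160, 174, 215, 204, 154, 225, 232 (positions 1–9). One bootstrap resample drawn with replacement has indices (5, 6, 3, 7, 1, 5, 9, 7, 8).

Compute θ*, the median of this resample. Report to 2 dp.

θ* = 215.00

Resample values: 215, 204, 160, 154, 245, 215, 232, 154, 225.
Sorted: 154, 154, 160, 204, 215, 215, 225, 232, 245
Median = middle value = 215.00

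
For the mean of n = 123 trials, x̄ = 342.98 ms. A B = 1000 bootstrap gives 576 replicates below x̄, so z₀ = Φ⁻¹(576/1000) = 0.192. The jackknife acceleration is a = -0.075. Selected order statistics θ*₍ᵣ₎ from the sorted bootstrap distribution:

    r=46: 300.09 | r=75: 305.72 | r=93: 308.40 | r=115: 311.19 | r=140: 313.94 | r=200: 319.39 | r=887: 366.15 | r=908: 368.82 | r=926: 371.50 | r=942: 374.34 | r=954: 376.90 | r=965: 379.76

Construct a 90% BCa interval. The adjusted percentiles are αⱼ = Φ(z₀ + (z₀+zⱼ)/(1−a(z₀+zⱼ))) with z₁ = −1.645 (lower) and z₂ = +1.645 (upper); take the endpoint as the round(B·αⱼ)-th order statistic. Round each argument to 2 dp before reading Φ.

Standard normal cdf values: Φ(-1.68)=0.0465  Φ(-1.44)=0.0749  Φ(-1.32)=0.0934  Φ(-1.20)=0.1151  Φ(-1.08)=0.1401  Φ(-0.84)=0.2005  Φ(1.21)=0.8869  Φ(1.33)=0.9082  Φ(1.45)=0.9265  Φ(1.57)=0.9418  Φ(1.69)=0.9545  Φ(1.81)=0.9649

(305.72, 379.76)

Lower: z₀ + z₁ = 0.192 + (-1.645) = -1.453; 1 − a(z₀+z₁) = 1 − (-0.075)(-1.453) = 0.8910; argument = 0.192 + (-1.453)/0.8910 = -1.4387 → -1.44.
α₁ = Φ(-1.44) = 0.0749; rank = round(1000 × 0.0749) = 75; θ*₍75₎ = 305.72.
Upper: z₀ + z₂ = 1.837; 1 − a(z₀+z₂) = 1.1378; argument = 1.8066 → 1.81; α₂ = 0.9649; rank = 965; θ*₍965₎ = 379.76.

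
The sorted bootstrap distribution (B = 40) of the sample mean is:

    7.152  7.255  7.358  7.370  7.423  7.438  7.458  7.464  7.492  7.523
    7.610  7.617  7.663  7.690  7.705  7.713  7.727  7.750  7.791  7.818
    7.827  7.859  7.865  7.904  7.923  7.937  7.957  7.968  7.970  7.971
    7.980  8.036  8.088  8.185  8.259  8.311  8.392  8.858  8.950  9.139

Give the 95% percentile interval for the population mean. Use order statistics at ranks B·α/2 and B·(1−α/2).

(7.152, 8.950)

α = 0.05; lower rank = 40 × 0.025 = 1; upper rank = 40 × 0.975 = 39.
The 1st smallest replicate is 7.152; the 39th is 8.950.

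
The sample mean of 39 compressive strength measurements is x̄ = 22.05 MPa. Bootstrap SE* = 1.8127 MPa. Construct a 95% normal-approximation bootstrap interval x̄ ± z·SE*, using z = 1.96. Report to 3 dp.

Margin = 1.96 × 1.8127 = 3.5529
Interval: 22.05 ± 3.5529

(18.497, 25.603)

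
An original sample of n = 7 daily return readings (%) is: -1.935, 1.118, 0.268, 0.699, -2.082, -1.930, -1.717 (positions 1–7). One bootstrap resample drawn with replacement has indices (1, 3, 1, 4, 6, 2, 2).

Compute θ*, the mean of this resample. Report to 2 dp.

Resample values: -1.935, 0.268, -1.935, 0.699, -1.930, 1.118, 1.118.
Mean = ((-1.935) + 0.268 + (-1.935) + 0.699 + (-1.930) + 1.118 + 1.118) / 7 = -2.5970 / 7 = -0.37

θ* = -0.37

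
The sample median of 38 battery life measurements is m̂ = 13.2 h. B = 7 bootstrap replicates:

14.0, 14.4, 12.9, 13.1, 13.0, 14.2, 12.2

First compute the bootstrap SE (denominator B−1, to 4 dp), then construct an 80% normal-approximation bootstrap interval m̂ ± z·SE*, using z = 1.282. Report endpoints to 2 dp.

(12.16, 14.24)

Mean of replicates = 13.4000; sum of squared deviations = 3.9400; SE* = √(3.9400/6) = 0.8103
Margin = 1.282 × 0.8103 = 1.039
Interval: 13.2 ± 1.039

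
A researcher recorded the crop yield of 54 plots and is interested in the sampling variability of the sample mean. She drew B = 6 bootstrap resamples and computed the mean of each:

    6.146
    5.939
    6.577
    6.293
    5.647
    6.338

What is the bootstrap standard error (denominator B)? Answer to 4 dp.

SE* = 0.2987

Bootstrap SE is the standard deviation of the 6 replicate means.
Mean of replicates: (6.146 + 5.939 + 6.577 + 6.293 + 5.647 + 6.338) / 6 = 36.94000 / 6 = 6.15667
Sum of squared deviations: (−0.01067)² + (−0.21767)² + (+0.42033)² + (+0.13633)² + (−0.50967)² + (+0.18133)² = 0.53540
Variance = 0.53540 / 6 = 0.08923
SE* = √0.08923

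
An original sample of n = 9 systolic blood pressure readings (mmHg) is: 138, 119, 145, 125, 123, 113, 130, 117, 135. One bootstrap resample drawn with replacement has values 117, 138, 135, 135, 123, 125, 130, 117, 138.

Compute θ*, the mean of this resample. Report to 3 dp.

Mean = (117 + 138 + 135 + 135 + 123 + 125 + 130 + 117 + 138) / 9 = 1158.0 / 9 = 128.667

θ* = 128.667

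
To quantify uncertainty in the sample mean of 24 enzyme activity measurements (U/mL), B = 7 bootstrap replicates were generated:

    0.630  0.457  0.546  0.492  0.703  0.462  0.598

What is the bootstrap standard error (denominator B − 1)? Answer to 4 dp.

SE* = 0.0928

Bootstrap SE is the standard deviation of the 7 replicate means.
Mean of replicates: (0.630 + 0.457 + 0.546 + 0.492 + 0.703 + 0.462 + 0.598) / 7 = 3.88800 / 7 = 0.55543
Sum of squared deviations: (+0.07457)² + (−0.09843)² + (−0.00943)² + (−0.06343)² + (+0.14757)² + (−0.09343)² + (+0.04257)² = 0.05168
Variance = 0.05168 / 6 = 0.00861
SE* = √0.00861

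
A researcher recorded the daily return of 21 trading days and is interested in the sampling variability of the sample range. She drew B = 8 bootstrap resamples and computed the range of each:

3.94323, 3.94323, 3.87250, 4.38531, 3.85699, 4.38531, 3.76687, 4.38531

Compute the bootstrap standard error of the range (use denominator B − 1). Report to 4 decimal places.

Bootstrap SE is the standard deviation of the 8 replicate ranges.
Mean of replicates: (3.94323 + 3.94323 + 3.87250 + 4.38531 + 3.85699 + 4.38531 + 3.76687 + 4.38531) / 8 = 32.538750 / 8 = 4.067344
Sum of squared deviations: (−0.124114)² + (−0.124114)² + (−0.194844)² + (+0.317966)² + (−0.210354)² + (+0.317966)² + (−0.300474)² + (+0.317966)² = 0.506613
Variance = 0.506613 / 7 = 0.072373
SE* = √0.072373

SE* = 0.2690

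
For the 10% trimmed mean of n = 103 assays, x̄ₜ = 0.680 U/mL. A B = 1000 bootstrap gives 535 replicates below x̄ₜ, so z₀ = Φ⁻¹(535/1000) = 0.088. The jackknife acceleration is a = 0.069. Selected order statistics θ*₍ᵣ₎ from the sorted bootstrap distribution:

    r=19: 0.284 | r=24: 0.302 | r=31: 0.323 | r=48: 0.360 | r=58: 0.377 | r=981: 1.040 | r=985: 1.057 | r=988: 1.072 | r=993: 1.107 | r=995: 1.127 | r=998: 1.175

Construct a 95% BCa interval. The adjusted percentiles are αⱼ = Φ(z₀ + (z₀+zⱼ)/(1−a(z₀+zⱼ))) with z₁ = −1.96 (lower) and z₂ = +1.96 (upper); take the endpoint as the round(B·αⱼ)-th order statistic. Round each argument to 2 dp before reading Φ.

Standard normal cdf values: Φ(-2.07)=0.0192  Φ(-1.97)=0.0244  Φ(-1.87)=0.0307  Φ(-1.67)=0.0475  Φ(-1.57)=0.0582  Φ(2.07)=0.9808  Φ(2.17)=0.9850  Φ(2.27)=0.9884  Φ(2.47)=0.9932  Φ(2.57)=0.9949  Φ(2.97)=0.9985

(0.377, 1.107)

Lower: z₀ + z₁ = 0.088 + (-1.960) = -1.872; 1 − a(z₀+z₁) = 1 − (0.069)(-1.872) = 1.1292; argument = 0.088 + (-1.872)/1.1292 = -1.5699 → -1.57.
α₁ = Φ(-1.57) = 0.0582; rank = round(1000 × 0.0582) = 58; θ*₍58₎ = 0.377.
Upper: z₀ + z₂ = 2.048; 1 − a(z₀+z₂) = 0.8587; argument = 2.4730 → 2.47; α₂ = 0.9932; rank = 993; θ*₍993₎ = 1.107.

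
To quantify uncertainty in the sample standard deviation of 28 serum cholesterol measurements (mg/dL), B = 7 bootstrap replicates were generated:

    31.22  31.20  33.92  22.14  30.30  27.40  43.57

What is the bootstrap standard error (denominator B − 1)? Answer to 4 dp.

SE* = 6.5509

Bootstrap SE is the standard deviation of the 7 replicate standard deviations.
Mean of replicates: (31.22 + 31.20 + 33.92 + 22.14 + 30.30 + 27.40 + 43.57) / 7 = 219.75000 / 7 = 31.39286
Sum of squared deviations: (−0.17286)² + (−0.19286)² + (+2.52714)² + (−9.25286)² + (−1.09286)² + (−3.99286)² + (+12.17714)² = 257.48894
Variance = 257.48894 / 6 = 42.91482
SE* = √42.91482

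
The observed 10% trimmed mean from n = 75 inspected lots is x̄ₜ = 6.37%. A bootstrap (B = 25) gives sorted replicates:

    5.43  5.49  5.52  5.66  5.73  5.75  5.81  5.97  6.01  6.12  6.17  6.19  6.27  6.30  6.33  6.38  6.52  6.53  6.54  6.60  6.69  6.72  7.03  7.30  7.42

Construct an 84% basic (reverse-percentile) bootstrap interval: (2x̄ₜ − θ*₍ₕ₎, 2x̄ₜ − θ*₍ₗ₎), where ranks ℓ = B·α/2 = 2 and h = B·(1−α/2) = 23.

(5.71, 7.25)

Percentile endpoints at ranks 2 and 23: θ*₍2₎ = 5.49, θ*₍23₎ = 7.03.
Basic interval reflects these around x̄ₜ:
  lower = 2 × 6.37 − 7.03 = 5.71
  upper = 2 × 6.37 − 5.49 = 7.25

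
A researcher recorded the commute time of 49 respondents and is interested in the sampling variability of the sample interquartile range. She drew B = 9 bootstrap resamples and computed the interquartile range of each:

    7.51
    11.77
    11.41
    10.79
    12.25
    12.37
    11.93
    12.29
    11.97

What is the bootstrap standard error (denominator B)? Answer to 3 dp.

Bootstrap SE is the standard deviation of the 9 replicate interquartile ranges.
Mean of replicates: (7.51 + 11.77 + 11.41 + 10.79 + 12.25 + 12.37 + 11.93 + 12.29 + 11.97) / 9 = 102.2900 / 9 = 11.3656
Sum of squared deviations: (−3.8556)² + (+0.4044)² + (+0.0444)² + (−0.5756)² + (+0.8844)² + (+1.0044)² + (+0.5644)² + (+0.9244)² + (+0.6044)² = 18.6918
Variance = 18.6918 / 9 = 2.0769
SE* = √2.0769

SE* = 1.441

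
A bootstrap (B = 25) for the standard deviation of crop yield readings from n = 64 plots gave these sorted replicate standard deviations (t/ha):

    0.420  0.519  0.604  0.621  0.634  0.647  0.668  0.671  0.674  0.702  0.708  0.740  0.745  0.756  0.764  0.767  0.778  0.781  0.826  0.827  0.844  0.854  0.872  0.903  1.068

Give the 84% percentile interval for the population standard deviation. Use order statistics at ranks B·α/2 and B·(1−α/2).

α = 0.16; lower rank = 25 × 0.080 = 2; upper rank = 25 × 0.920 = 23.
The 2nd smallest replicate is 0.519; the 23rd is 0.872.

(0.519, 0.872)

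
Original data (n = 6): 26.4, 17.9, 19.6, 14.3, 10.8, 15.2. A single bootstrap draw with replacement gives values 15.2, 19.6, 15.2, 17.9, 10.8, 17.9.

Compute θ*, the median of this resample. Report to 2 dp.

θ* = 16.55

Sorted: 10.8, 15.2, 15.2, 17.9, 17.9, 19.6
Median = average of the two middle values = 16.55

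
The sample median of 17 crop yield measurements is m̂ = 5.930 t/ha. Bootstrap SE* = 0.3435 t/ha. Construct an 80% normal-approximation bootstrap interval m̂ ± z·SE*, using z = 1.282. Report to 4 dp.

(5.4896, 6.3704)

Margin = 1.282 × 0.3435 = 0.44037
Interval: 5.930 ± 0.44037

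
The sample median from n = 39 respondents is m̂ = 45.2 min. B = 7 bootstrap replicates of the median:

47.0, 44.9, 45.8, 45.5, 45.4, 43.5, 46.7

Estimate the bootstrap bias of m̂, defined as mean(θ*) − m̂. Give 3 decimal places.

mean(θ*) = (47.0 + 44.9 + 45.8 + 45.5 + 45.4 + 43.5 + 46.7) / 7 = 45.5429
bias = 45.5429 − 45.2

bias = +0.343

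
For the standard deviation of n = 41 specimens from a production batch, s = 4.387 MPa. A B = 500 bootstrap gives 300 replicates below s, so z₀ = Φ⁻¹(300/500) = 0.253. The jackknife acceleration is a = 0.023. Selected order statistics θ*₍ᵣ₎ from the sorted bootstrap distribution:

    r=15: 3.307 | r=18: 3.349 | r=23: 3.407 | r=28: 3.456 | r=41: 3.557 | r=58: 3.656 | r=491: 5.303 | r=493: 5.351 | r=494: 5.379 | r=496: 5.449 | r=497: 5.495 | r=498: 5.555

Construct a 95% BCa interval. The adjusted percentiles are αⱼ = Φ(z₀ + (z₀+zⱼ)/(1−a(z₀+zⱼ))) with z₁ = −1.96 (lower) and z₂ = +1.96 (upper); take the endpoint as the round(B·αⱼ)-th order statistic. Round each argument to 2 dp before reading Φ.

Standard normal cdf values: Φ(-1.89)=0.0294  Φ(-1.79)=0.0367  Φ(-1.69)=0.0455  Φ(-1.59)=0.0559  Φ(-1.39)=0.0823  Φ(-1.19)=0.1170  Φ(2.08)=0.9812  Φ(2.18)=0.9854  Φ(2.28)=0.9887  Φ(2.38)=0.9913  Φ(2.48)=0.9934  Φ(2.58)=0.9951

(3.557, 5.555)

Lower: z₀ + z₁ = 0.253 + (-1.960) = -1.707; 1 − a(z₀+z₁) = 1 − (0.023)(-1.707) = 1.0393; argument = 0.253 + (-1.707)/1.0393 = -1.3895 → -1.39.
α₁ = Φ(-1.39) = 0.0823; rank = round(500 × 0.0823) = 41; θ*₍41₎ = 3.557.
Upper: z₀ + z₂ = 2.213; 1 − a(z₀+z₂) = 0.9491; argument = 2.5847 → 2.58; α₂ = 0.9951; rank = 498; θ*₍498₎ = 5.555.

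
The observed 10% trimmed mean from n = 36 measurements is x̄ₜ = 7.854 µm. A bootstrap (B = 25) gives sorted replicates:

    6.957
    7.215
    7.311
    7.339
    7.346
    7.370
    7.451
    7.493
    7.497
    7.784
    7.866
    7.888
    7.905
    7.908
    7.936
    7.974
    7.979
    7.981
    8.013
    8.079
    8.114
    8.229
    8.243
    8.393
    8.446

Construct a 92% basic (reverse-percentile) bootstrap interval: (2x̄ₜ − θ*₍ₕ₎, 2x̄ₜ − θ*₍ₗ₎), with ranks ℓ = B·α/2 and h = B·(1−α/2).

Percentile endpoints at ranks 1 and 24: θ*₍1₎ = 6.957, θ*₍24₎ = 8.393.
Basic interval reflects these around x̄ₜ:
  lower = 2 × 7.854 − 8.393 = 7.315
  upper = 2 × 7.854 − 6.957 = 8.751

(7.315, 8.751)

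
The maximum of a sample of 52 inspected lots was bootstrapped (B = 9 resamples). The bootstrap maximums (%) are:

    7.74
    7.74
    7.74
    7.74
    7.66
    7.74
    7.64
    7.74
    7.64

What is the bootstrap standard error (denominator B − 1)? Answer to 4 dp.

Bootstrap SE is the standard deviation of the 9 replicate maximums.
Mean of replicates: (7.74 + 7.74 + 7.74 + 7.74 + 7.66 + 7.74 + 7.64 + 7.74 + 7.64) / 9 = 69.38000 / 9 = 7.70889
Sum of squared deviations: (+0.03111)² + (+0.03111)² + (+0.03111)² + (+0.03111)² + (−0.04889)² + (+0.03111)² + (−0.06889)² + (+0.03111)² + (−0.06889)² = 0.01769
Variance = 0.01769 / 8 = 0.00221
SE* = √0.00221

SE* = 0.0470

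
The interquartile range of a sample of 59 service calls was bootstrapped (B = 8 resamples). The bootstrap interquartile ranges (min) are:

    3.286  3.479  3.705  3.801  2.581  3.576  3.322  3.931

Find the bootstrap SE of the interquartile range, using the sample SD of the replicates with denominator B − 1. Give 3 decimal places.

Bootstrap SE is the standard deviation of the 8 replicate interquartile ranges.
Mean of replicates: (3.286 + 3.479 + 3.705 + 3.801 + 2.581 + 3.576 + 3.322 + 3.931) / 8 = 27.6810 / 8 = 3.4601
Sum of squared deviations: (−0.1741)² + (+0.0189)² + (+0.2449)² + (+0.3409)² + (−0.8791)² + (+0.1159)² + (−0.1381)² + (+0.4709)² = 1.2339
Variance = 1.2339 / 7 = 0.1763
SE* = √0.1763

SE* = 0.420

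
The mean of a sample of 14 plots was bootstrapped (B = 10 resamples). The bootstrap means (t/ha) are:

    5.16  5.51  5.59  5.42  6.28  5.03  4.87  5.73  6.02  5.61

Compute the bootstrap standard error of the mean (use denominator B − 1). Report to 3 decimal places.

SE* = 0.433

Bootstrap SE is the standard deviation of the 10 replicate means.
Mean of replicates: (5.16 + 5.51 + 5.59 + 5.42 + 6.28 + 5.03 + 4.87 + 5.73 + 6.02 + 5.61) / 10 = 55.2200 / 10 = 5.5220
Sum of squared deviations: (−0.3620)² + (−0.0120)² + (+0.0680)² + (−0.1020)² + (+0.7580)² + (−0.4920)² + (−0.6520)² + (+0.2080)² + (+0.4980)² + (+0.0880)² = 1.6870
Variance = 1.6870 / 9 = 0.1874
SE* = √0.1874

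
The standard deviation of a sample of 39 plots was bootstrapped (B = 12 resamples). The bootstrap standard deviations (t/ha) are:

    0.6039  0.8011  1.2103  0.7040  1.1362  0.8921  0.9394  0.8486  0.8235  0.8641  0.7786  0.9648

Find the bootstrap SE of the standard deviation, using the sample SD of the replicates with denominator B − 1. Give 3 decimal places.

SE* = 0.169

Bootstrap SE is the standard deviation of the 12 replicate standard deviations.
Mean of replicates: (0.6039 + 0.8011 + 1.2103 + 0.7040 + 1.1362 + 0.8921 + 0.9394 + 0.8486 + 0.8235 + 0.8641 + 0.7786 + 0.9648) / 12 = 10.56660 / 12 = 0.88055
Sum of squared deviations: (−0.27665)² + (−0.07945)² + (+0.32975)² + (−0.17655)² + (+0.25565)² + (+0.01155)² + (+0.05885)² + (−0.03195)² + (−0.05705)² + (−0.01645)² + (−0.10195)² + (+0.08425)² = 0.31374
Variance = 0.31374 / 11 = 0.02852
SE* = √0.02852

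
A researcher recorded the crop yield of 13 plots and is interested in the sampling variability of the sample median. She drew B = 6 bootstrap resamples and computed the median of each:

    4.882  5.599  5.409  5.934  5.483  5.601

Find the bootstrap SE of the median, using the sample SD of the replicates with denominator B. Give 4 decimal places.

Bootstrap SE is the standard deviation of the 6 replicate medians.
Mean of replicates: (4.882 + 5.599 + 5.409 + 5.934 + 5.483 + 5.601) / 6 = 32.908000 / 6 = 5.484667
Sum of squared deviations: (−0.602667)² + (+0.114333)² + (−0.075667)² + (+0.449333)² + (−0.001667)² + (+0.116333)² = 0.597441
Variance = 0.597441 / 6 = 0.099574
SE* = √0.099574

SE* = 0.3156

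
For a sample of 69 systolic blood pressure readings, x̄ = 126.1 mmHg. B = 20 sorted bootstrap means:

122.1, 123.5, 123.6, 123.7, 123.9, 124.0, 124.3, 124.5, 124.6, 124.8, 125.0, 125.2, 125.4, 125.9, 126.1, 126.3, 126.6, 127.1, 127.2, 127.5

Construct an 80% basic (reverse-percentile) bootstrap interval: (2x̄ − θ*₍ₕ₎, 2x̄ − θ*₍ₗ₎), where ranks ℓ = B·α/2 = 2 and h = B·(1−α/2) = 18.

(125.1, 128.7)

Percentile endpoints at ranks 2 and 18: θ*₍2₎ = 123.5, θ*₍18₎ = 127.1.
Basic interval reflects these around x̄:
  lower = 2 × 126.1 − 127.1 = 125.1
  upper = 2 × 126.1 − 123.5 = 128.7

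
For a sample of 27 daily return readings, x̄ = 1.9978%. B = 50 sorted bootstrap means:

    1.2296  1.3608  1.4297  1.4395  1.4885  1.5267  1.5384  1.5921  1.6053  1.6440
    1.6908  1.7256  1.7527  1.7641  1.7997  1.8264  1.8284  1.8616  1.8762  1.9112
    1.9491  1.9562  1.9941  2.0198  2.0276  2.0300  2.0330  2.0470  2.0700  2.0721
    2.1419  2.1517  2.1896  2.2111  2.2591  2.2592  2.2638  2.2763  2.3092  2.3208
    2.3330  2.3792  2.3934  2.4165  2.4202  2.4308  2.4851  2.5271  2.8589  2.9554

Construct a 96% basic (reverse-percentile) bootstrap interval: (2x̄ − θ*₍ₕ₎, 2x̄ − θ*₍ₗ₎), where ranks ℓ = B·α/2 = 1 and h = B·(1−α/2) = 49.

Percentile endpoints at ranks 1 and 49: θ*₍1₎ = 1.2296, θ*₍49₎ = 2.8589.
Basic interval reflects these around x̄:
  lower = 2 × 1.9978 − 2.8589 = 1.1367
  upper = 2 × 1.9978 − 1.2296 = 2.7660

(1.1367, 2.7660)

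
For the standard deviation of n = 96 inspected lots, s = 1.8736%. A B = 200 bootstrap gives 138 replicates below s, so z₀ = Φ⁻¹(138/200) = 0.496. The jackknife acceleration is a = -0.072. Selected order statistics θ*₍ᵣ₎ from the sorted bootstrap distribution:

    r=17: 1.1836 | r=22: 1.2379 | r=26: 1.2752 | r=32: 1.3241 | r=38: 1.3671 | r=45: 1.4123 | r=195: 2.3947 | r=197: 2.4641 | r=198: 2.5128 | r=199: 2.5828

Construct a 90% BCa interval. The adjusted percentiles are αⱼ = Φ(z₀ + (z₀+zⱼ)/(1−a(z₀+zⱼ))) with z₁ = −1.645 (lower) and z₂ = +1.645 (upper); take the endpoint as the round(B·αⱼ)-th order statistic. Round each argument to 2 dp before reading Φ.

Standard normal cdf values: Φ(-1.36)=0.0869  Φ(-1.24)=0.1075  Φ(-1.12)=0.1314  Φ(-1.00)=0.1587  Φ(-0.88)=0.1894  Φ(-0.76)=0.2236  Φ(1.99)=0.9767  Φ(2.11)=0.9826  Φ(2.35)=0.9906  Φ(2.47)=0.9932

Lower: z₀ + z₁ = 0.496 + (-1.645) = -1.149; 1 − a(z₀+z₁) = 1 − (-0.072)(-1.149) = 0.9173; argument = 0.496 + (-1.149)/0.9173 = -0.7566 → -0.76.
α₁ = Φ(-0.76) = 0.2236; rank = round(200 × 0.2236) = 45; θ*₍45₎ = 1.4123.
Upper: z₀ + z₂ = 2.141; 1 − a(z₀+z₂) = 1.1542; argument = 2.3510 → 2.35; α₂ = 0.9906; rank = 198; θ*₍198₎ = 2.5128.

(1.4123, 2.5128)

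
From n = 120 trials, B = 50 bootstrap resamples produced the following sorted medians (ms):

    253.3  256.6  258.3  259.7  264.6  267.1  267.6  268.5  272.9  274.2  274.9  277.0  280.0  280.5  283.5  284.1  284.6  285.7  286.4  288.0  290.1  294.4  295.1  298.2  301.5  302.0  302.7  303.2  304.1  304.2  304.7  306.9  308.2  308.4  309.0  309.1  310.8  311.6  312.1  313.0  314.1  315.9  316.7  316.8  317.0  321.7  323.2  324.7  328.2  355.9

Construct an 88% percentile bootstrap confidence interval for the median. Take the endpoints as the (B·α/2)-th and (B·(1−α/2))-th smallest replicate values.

(258.3, 323.2)

α = 0.12; lower rank = 50 × 0.060 = 3; upper rank = 50 × 0.940 = 47.
The 3rd smallest replicate is 258.3; the 47th is 323.2.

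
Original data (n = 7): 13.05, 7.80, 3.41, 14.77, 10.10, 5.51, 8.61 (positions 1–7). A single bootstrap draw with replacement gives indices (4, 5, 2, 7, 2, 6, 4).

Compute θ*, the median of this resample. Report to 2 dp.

θ* = 8.61

Resample values: 14.77, 10.10, 7.80, 8.61, 7.80, 5.51, 14.77.
Sorted: 5.51, 7.80, 7.80, 8.61, 10.10, 14.77, 14.77
Median = middle value = 8.61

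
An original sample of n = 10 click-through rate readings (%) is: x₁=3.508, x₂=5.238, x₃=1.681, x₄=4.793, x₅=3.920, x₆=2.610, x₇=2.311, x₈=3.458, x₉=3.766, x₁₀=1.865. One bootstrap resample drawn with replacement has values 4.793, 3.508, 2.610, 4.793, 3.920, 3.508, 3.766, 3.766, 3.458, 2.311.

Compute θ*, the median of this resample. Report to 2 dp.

Sorted: 2.311, 2.610, 3.458, 3.508, 3.508, 3.766, 3.766, 3.920, 4.793, 4.793
Median = average of the two middle values = 3.64

θ* = 3.64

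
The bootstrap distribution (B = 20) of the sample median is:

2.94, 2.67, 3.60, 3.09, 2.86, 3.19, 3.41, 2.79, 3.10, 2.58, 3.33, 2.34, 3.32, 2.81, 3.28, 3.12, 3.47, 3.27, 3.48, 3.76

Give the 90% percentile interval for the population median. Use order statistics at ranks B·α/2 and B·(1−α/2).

(2.34, 3.60)

Sorted replicates: 2.34, 2.58, 2.67, 2.79, 2.81, 2.86, 2.94, 3.09, 3.10, 3.12, 3.19, 3.27, 3.28, 3.32, 3.33, 3.41, 3.47, 3.48, 3.60, 3.76
α = 0.10; lower rank = 20 × 0.050 = 1; upper rank = 20 × 0.950 = 19.
The 1st smallest replicate is 2.34; the 19th is 3.60.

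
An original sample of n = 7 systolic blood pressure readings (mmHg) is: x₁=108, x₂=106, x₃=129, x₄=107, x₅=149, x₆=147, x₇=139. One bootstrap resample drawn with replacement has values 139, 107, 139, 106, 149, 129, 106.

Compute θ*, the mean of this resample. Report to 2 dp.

θ* = 125.00

Mean = (139 + 107 + 139 + 106 + 149 + 129 + 106) / 7 = 875.0 / 7 = 125.00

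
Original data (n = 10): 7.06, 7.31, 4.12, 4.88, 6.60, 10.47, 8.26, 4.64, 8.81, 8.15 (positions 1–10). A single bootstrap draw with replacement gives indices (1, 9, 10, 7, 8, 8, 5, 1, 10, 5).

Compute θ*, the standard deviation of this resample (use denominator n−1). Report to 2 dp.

θ* = 1.45

Resample values: 7.06, 8.81, 8.15, 8.26, 4.64, 4.64, 6.60, 7.06, 8.15, 6.60.
Mean = 6.9970; sum of squared deviations = 18.9750
s² = 18.9750 / 9 = 2.1083
s = √2.1083 = 1.45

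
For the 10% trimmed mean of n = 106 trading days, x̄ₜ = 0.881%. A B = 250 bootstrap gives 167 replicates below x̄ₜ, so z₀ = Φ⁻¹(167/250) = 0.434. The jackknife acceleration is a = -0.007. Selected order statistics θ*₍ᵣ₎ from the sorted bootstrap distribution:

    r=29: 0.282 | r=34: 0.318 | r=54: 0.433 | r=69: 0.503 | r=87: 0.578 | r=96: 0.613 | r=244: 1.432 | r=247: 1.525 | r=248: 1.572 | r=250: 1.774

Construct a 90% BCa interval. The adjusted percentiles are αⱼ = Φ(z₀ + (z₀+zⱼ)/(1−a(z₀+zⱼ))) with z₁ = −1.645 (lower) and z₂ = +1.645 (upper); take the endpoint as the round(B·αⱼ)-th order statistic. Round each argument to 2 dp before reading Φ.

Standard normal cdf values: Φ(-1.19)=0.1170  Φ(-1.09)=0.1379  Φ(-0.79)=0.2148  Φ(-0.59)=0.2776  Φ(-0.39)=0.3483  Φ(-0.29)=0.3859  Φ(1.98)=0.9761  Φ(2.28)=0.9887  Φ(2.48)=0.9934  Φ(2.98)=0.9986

Lower: z₀ + z₁ = 0.434 + (-1.645) = -1.211; 1 − a(z₀+z₁) = 1 − (-0.007)(-1.211) = 0.9915; argument = 0.434 + (-1.211)/0.9915 = -0.7874 → -0.79.
α₁ = Φ(-0.79) = 0.2148; rank = round(250 × 0.2148) = 54; θ*₍54₎ = 0.433.
Upper: z₀ + z₂ = 2.079; 1 − a(z₀+z₂) = 1.0146; argument = 2.4832 → 2.48; α₂ = 0.9934; rank = 248; θ*₍248₎ = 1.572.

(0.433, 1.572)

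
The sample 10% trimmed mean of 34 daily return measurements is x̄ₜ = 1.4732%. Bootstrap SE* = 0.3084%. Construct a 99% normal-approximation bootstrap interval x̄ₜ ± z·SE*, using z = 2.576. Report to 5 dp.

(0.67876, 2.26764)

Margin = 2.576 × 0.3084 = 0.794438
Interval: 1.4732 ± 0.794438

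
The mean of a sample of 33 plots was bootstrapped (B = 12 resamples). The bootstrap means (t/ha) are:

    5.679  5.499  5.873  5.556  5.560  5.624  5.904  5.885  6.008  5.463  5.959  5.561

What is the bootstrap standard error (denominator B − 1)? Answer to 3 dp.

SE* = 0.197

Bootstrap SE is the standard deviation of the 12 replicate means.
Mean of replicates: (5.679 + 5.499 + 5.873 + 5.556 + 5.560 + 5.624 + 5.904 + 5.885 + 6.008 + 5.463 + 5.959 + 5.561) / 12 = 68.5710 / 12 = 5.7142
Sum of squared deviations: (−0.0352)² + (−0.2153)² + (+0.1588)² + (−0.1582)² + (−0.1543)² + (−0.0903)² + (+0.1898)² + (+0.1707)² + (+0.2938)² + (−0.2512)² + (+0.2447)² + (−0.1532)² = 0.4277
Variance = 0.4277 / 11 = 0.0389
SE* = √0.0389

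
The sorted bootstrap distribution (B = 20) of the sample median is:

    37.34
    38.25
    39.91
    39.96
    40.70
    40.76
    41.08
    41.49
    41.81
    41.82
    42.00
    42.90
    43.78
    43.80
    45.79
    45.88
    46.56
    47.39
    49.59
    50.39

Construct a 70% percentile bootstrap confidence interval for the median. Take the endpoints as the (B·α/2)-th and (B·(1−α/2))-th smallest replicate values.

(39.91, 46.56)

α = 0.30; lower rank = 20 × 0.150 = 3; upper rank = 20 × 0.850 = 17.
The 3rd smallest replicate is 39.91; the 17th is 46.56.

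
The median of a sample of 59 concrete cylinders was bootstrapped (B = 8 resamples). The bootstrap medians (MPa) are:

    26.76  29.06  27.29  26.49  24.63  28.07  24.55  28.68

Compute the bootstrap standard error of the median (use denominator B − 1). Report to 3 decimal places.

Bootstrap SE is the standard deviation of the 8 replicate medians.
Mean of replicates: (26.76 + 29.06 + 27.29 + 26.49 + 24.63 + 28.07 + 24.55 + 28.68) / 8 = 215.5300 / 8 = 26.9413
Sum of squared deviations: (−0.1812)² + (+2.1187)² + (+0.3487)² + (−0.4513)² + (−2.3113)² + (+1.1288)² + (−2.3912)² + (+1.7387)² = 20.2045
Variance = 20.2045 / 7 = 2.8864
SE* = √2.8864

SE* = 1.699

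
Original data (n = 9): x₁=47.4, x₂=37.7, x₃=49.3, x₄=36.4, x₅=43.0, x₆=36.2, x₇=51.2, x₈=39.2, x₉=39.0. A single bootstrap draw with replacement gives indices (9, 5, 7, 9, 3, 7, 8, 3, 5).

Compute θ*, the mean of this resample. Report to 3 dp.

θ* = 44.911

Resample values: 39.0, 43.0, 51.2, 39.0, 49.3, 51.2, 39.2, 49.3, 43.0.
Mean = (39.0 + 43.0 + 51.2 + 39.0 + 49.3 + 51.2 + 39.2 + 49.3 + 43.0) / 9 = 404.20 / 9 = 44.911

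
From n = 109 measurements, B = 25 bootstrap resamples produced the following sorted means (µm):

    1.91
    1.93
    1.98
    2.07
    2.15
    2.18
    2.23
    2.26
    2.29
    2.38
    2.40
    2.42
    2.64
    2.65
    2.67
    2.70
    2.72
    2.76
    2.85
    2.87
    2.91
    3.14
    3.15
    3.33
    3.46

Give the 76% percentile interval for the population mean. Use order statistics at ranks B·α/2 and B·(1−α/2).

(1.98, 3.14)

α = 0.24; lower rank = 25 × 0.120 = 3; upper rank = 25 × 0.880 = 22.
The 3rd smallest replicate is 1.98; the 22nd is 3.14.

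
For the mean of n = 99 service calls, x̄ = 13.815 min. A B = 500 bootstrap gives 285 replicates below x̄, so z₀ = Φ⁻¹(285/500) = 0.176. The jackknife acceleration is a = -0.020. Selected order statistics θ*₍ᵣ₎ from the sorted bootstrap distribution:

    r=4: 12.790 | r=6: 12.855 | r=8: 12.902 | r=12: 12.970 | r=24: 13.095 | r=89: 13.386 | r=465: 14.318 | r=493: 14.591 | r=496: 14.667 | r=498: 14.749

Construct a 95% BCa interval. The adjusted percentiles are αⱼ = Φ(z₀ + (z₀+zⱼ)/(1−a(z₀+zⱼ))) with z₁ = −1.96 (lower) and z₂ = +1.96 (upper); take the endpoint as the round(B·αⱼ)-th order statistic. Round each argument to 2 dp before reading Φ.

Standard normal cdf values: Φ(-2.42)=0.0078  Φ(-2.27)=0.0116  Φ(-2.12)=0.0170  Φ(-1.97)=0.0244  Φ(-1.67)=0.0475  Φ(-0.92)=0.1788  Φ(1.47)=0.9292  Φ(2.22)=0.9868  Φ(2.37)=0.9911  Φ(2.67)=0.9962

(13.095, 14.591)

Lower: z₀ + z₁ = 0.176 + (-1.960) = -1.784; 1 − a(z₀+z₁) = 1 − (-0.020)(-1.784) = 0.9643; argument = 0.176 + (-1.784)/0.9643 = -1.6740 → -1.67.
α₁ = Φ(-1.67) = 0.0475; rank = round(500 × 0.0475) = 24; θ*₍24₎ = 13.095.
Upper: z₀ + z₂ = 2.136; 1 − a(z₀+z₂) = 1.0427; argument = 2.2245 → 2.22; α₂ = 0.9868; rank = 493; θ*₍493₎ = 14.591.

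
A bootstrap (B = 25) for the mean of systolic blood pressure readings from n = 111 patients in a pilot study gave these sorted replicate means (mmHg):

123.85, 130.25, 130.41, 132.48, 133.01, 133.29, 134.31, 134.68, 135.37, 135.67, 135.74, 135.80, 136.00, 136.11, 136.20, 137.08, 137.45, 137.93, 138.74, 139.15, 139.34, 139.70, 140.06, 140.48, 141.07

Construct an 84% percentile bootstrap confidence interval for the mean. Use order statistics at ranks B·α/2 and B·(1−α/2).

α = 0.16; lower rank = 25 × 0.080 = 2; upper rank = 25 × 0.920 = 23.
The 2nd smallest replicate is 130.25; the 23rd is 140.06.

(130.25, 140.06)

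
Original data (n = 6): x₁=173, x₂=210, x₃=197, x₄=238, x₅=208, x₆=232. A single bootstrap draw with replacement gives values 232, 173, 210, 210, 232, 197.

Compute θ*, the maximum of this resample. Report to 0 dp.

θ* = 232

Maximum = 232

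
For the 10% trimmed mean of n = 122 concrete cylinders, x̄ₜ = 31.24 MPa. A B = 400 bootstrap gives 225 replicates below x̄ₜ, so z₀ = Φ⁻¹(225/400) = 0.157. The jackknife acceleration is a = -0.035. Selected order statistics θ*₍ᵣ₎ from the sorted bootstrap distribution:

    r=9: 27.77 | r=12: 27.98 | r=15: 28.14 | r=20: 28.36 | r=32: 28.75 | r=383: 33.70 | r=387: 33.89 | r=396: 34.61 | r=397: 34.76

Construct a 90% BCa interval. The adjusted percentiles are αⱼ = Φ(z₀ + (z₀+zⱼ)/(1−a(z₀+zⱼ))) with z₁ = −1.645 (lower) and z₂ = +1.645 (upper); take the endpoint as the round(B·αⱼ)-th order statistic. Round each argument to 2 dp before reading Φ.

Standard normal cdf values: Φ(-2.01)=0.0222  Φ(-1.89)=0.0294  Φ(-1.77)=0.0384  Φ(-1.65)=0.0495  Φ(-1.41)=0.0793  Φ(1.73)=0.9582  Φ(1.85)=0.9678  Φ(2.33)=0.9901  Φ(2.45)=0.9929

Lower: z₀ + z₁ = 0.157 + (-1.645) = -1.488; 1 − a(z₀+z₁) = 1 − (-0.035)(-1.488) = 0.9479; argument = 0.157 + (-1.488)/0.9479 = -1.4128 → -1.41.
α₁ = Φ(-1.41) = 0.0793; rank = round(400 × 0.0793) = 32; θ*₍32₎ = 28.75.
Upper: z₀ + z₂ = 1.802; 1 − a(z₀+z₂) = 1.0631; argument = 1.8521 → 1.85; α₂ = 0.9678; rank = 387; θ*₍387₎ = 33.89.

(28.75, 33.89)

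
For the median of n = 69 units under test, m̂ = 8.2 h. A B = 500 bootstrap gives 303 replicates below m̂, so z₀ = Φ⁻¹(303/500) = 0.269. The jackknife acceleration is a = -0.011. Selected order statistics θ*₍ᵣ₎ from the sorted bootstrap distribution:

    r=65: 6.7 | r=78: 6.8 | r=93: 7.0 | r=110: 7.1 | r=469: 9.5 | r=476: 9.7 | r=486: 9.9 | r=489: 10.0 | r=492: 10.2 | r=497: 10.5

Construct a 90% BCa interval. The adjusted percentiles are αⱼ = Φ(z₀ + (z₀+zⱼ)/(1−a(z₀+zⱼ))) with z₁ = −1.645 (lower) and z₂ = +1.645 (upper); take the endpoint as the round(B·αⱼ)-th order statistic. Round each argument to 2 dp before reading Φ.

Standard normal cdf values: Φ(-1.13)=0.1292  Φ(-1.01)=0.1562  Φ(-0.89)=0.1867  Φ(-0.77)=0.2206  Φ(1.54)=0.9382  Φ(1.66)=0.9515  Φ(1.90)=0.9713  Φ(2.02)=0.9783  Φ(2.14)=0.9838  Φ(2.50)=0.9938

(6.7, 10.2)

Lower: z₀ + z₁ = 0.269 + (-1.645) = -1.376; 1 − a(z₀+z₁) = 1 − (-0.011)(-1.376) = 0.9849; argument = 0.269 + (-1.376)/0.9849 = -1.1281 → -1.13.
α₁ = Φ(-1.13) = 0.1292; rank = round(500 × 0.1292) = 65; θ*₍65₎ = 6.7.
Upper: z₀ + z₂ = 1.914; 1 − a(z₀+z₂) = 1.0211; argument = 2.1435 → 2.14; α₂ = 0.9838; rank = 492; θ*₍492₎ = 10.2.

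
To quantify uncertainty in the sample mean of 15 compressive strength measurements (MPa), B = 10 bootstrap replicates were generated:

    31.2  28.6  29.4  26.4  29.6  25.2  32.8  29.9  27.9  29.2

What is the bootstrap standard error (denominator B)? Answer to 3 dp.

Bootstrap SE is the standard deviation of the 10 replicate means.
Mean of replicates: (31.2 + 28.6 + 29.4 + 26.4 + 29.6 + 25.2 + 32.8 + 29.9 + 27.9 + 29.2) / 10 = 290.2000 / 10 = 29.0200
Sum of squared deviations: (+2.1800)² + (−0.4200)² + (+0.3800)² + (−2.6200)² + (+0.5800)² + (−3.8200)² + (+3.7800)² + (+0.8800)² + (−1.1200)² + (+0.1800)² = 43.2160
Variance = 43.2160 / 10 = 4.3216
SE* = √4.3216

SE* = 2.079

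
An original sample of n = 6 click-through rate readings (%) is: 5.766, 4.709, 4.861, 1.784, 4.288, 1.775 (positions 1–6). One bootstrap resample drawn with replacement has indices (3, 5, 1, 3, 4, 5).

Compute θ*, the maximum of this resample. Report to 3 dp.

Resample values: 4.861, 4.288, 5.766, 4.861, 1.784, 4.288.
Maximum = 5.766

θ* = 5.766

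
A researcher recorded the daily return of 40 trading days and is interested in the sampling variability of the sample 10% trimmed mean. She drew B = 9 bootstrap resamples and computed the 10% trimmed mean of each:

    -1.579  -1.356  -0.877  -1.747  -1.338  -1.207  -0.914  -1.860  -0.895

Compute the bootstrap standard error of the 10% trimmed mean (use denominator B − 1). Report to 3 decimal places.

SE* = 0.370

Bootstrap SE is the standard deviation of the 9 replicate 10% trimmed means.
Mean of replicates: ((-1.579) + (-1.356) + (-0.877) + (-1.747) + (-1.338) + (-1.207) + (-0.914) + (-1.860) + (-0.895)) / 9 = -11.7730 / 9 = -1.3081
Sum of squared deviations: (−0.2709)² + (−0.0479)² + (+0.4311)² + (−0.4389)² + (−0.0299)² + (+0.1011)² + (+0.3941)² + (−0.5519)² + (+0.4131)² = 1.0958
Variance = 1.0958 / 8 = 0.1370
SE* = √0.1370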